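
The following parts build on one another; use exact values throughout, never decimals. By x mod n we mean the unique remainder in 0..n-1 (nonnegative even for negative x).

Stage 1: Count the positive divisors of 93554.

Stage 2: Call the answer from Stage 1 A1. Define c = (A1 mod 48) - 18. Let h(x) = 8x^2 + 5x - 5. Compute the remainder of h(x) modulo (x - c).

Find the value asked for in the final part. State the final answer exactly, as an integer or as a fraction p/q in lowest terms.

Stage 1: 93554 = 2 * 29 * 1613; number of divisors = (1+1) * (1+1) * (1+1) = 8; answer 8
Stage 2: A1 = 8; c = -10; remainder = value at the root: 8*(-10)^2 + 5*(-10)^1 - 5 = (800) + (-50) + (-5) = 745; answer 745

745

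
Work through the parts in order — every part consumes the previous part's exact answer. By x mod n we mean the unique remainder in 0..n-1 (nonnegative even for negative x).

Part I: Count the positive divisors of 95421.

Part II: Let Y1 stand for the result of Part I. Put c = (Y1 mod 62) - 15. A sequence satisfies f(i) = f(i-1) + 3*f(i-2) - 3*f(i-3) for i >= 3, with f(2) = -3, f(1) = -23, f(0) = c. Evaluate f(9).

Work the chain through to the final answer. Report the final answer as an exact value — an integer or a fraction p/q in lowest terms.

Part I: 95421 = 3 * 17 * 1871; number of divisors = (1+1) * (1+1) * (1+1) = 8; answer 8
Part II: Y1 = 8; c = -7; f(3) = 1*(-3) + 3*(-23) - 3*(-7) = -51; iterating: f(3)=-51, f(4)=9, f(5)=-135, f(6)=45, f(7)=-387, f(8)=153, f(9)=-1143; answer -1143

-1143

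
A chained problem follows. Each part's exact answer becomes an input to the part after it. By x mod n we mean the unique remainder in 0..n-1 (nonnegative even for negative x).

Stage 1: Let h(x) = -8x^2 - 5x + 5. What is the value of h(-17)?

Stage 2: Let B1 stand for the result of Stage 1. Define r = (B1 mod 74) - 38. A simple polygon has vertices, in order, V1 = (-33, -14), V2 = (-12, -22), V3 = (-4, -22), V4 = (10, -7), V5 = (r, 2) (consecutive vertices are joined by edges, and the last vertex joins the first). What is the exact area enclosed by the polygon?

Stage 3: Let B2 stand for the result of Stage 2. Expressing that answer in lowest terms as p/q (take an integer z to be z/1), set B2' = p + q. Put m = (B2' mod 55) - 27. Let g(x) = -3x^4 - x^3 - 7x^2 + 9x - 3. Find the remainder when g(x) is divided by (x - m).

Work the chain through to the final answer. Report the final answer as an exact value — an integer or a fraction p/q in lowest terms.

Stage 1: -8*(-17)^2 - 5*(-17)^1 + 5 = (-2312) + (85) + (5) = -2222; answer -2222
Stage 2: B1 = -2222; r = 34; cross terms: (-33*-22 - -12*-14)=558, (-12*-22 - -4*-22)=176, (-4*-7 - 10*-22)=248, (10*2 - 34*-7)=258, (34*-14 - -33*2)=-410; twice the area = |830| = 830; area = 415; answer 415
Stage 3: B2 = 415; threaded value p + q = 416; m = 4; remainder = value at the root: -3*(4)^4 - 1*(4)^3 - 7*(4)^2 + 9*(4)^1 - 3 = (-768) + (-64) + (-112) + (36) + (-3) = -911; answer -911

-911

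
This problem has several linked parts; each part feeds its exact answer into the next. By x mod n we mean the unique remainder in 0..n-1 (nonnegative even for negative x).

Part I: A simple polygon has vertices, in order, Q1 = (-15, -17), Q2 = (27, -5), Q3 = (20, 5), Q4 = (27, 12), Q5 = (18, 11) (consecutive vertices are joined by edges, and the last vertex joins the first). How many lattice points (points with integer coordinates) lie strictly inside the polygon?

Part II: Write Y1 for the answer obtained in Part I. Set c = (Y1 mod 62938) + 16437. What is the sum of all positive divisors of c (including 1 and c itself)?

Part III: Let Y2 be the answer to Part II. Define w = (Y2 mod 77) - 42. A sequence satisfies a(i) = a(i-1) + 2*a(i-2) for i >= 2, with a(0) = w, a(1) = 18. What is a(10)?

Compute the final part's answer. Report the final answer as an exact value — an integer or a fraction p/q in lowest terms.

Part I: cross terms: (-15*-5 - 27*-17)=534, (27*5 - 20*-5)=235, (20*12 - 27*5)=105, (27*11 - 18*12)=81, (18*-17 - -15*11)=-141; twice the area = |814| = 814; area = 407; boundary points = 6 + 1 + 7 + 1 + 1 = 16; strictly interior points = area - boundary/2 + 1 = 400; answer 400
Part II: Y1 = 400; c = 16837; 16837 = 113 * 149; sigma = (1 + 113) * (1 + 149) = 114 * 150 = 17100; answer 17100
Part III: Y2 = 17100; w = -36; a(2) = 1*(18) + 2*(-36) = -54; iterating: a(2)=-54, a(3)=-18, a(4)=-126, a(5)=-162, a(6)=-414, a(7)=-738, a(8)=-1566, a(9)=-3042, a(10)=-6174; answer -6174

-6174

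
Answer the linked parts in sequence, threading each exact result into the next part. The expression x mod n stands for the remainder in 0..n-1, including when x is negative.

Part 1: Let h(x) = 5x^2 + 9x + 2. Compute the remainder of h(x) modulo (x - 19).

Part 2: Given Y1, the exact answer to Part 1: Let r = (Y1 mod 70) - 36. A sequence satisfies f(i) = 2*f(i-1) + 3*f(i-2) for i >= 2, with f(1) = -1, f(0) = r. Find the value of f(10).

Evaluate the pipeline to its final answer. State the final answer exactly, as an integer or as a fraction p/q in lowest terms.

-280496

Part 1: remainder = value at the root: 5*(19)^2 + 9*(19)^1 + 2 = (1805) + (171) + (2) = 1978; answer 1978
Part 2: Y1 = 1978; r = -18; f(2) = 2*(-1) + 3*(-18) = -56; iterating: f(2)=-56, f(3)=-115, f(4)=-398, f(5)=-1141, f(6)=-3476, f(7)=-10375, f(8)=-31178, f(9)=-93481, f(10)=-280496; answer -280496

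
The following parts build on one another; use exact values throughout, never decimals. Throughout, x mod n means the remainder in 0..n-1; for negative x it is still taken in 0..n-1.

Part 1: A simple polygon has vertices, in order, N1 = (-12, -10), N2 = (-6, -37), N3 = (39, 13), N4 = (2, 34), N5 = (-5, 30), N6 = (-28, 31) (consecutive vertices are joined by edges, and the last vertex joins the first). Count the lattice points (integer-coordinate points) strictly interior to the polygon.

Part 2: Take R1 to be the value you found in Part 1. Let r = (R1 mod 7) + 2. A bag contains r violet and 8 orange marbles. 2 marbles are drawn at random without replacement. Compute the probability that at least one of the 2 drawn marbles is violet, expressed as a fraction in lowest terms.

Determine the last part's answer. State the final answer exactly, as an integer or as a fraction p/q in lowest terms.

Part 1: cross terms: (-12*-37 - -6*-10)=384, (-6*13 - 39*-37)=1365, (39*34 - 2*13)=1300, (2*30 - -5*34)=230, (-5*31 - -28*30)=685, (-28*-10 - -12*31)=652; twice the area = |4616| = 4616; area = 2308; boundary points = 3 + 5 + 1 + 1 + 1 + 1 = 12; strictly interior points = area - boundary/2 + 1 = 2303; answer 2303
Part 2: R1 = 2303; r = 2; total draws C(10,2) = 45; complement C(8,2) = 28; favorable 45 - 28 = 17; P = 17/45; answer 17/45

17/45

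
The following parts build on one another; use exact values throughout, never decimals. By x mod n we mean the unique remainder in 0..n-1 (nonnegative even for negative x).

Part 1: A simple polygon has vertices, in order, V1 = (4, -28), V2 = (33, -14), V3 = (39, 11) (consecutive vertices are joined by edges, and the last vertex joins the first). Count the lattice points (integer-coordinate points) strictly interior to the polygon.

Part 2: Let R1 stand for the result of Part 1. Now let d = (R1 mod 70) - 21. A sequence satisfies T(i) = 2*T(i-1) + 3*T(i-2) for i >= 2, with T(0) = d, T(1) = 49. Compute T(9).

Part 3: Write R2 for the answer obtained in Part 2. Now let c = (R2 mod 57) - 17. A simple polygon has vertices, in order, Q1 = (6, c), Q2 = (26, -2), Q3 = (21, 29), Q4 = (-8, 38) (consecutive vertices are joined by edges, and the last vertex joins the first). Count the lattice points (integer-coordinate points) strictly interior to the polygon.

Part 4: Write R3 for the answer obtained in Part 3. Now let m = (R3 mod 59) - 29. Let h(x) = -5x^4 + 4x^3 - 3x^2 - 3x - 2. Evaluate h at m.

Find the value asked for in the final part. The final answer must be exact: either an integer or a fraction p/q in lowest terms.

Part 1: cross terms: (4*-14 - 33*-28)=868, (33*11 - 39*-14)=909, (39*-28 - 4*11)=-1136; twice the area = |641| = 641; area = 641/2; boundary points = 1 + 1 + 1 = 3; strictly interior points = area - boundary/2 + 1 = 320; answer 320
Part 2: R1 = 320; d = 19; T(2) = 2*(49) + 3*(19) = 155; iterating: T(2)=155, T(3)=457, T(4)=1379, T(5)=4129, T(6)=12395, T(7)=37177, T(8)=111539, T(9)=334609; answer 334609
Part 3: R2 = 334609; c = 2; cross terms: (6*-2 - 26*2)=-64, (26*29 - 21*-2)=796, (21*38 - -8*29)=1030, (-8*2 - 6*38)=-244; twice the area = |1518| = 1518; area = 759; boundary points = 4 + 1 + 1 + 2 = 8; strictly interior points = area - boundary/2 + 1 = 756; answer 756
Part 4: R3 = 756; m = 19; -5*(19)^4 + 4*(19)^3 - 3*(19)^2 - 3*(19)^1 - 2 = (-651605) + (27436) + (-1083) + (-57) + (-2) = -625311; answer -625311

-625311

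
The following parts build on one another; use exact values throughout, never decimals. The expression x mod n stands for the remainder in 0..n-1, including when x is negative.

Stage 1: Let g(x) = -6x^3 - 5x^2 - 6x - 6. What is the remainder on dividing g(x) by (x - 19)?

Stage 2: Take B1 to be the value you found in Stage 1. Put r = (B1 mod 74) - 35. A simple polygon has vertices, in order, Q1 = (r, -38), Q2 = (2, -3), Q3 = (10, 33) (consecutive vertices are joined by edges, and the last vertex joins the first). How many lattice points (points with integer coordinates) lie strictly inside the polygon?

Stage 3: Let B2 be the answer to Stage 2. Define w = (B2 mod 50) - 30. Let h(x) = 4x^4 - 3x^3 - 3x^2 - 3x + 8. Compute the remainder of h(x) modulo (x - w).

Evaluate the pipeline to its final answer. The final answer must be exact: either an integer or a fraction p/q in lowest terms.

Stage 1: remainder = value at the root: -6*(19)^3 - 5*(19)^2 - 6*(19)^1 - 6 = (-41154) + (-1805) + (-114) + (-6) = -43079; answer -43079
Stage 2: B1 = -43079; r = 28; cross terms: (28*-3 - 2*-38)=-8, (2*33 - 10*-3)=96, (10*-38 - 28*33)=-1304; twice the area = |-1216| = 1216; area = 608; boundary points = 1 + 4 + 1 = 6; strictly interior points = area - boundary/2 + 1 = 606; answer 606
Stage 3: B2 = 606; w = -24; remainder = value at the root: 4*(-24)^4 - 3*(-24)^3 - 3*(-24)^2 - 3*(-24)^1 + 8 = (1327104) + (41472) + (-1728) + (72) + (8) = 1366928; answer 1366928

1366928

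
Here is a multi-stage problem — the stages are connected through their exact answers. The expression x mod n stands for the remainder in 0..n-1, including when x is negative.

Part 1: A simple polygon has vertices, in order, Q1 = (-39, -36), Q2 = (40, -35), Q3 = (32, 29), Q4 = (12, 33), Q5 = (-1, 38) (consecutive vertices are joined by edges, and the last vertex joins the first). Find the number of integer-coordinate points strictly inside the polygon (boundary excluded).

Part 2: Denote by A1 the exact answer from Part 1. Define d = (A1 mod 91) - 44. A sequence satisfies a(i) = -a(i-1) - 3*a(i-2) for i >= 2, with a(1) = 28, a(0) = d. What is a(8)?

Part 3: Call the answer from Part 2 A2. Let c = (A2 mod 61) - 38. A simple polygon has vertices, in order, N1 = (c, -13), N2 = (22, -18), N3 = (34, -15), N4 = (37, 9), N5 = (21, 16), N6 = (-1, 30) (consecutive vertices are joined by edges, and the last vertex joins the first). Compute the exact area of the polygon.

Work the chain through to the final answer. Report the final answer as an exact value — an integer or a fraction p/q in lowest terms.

Part 1: cross terms: (-39*-35 - 40*-36)=2805, (40*29 - 32*-35)=2280, (32*33 - 12*29)=708, (12*38 - -1*33)=489, (-1*-36 - -39*38)=1518; twice the area = |7800| = 7800; area = 3900; boundary points = 1 + 8 + 4 + 1 + 2 = 16; strictly interior points = area - boundary/2 + 1 = 3893; answer 3893
Part 2: A1 = 3893; d = 27; a(2) = -1*(28) - 3*(27) = -109; iterating: a(2)=-109, a(3)=25, a(4)=302, a(5)=-377, a(6)=-529, a(7)=1660, a(8)=-73; answer -73
Part 3: A2 = -73; c = 11; cross terms: (11*-18 - 22*-13)=88, (22*-15 - 34*-18)=282, (34*9 - 37*-15)=861, (37*16 - 21*9)=403, (21*30 - -1*16)=646, (-1*-13 - 11*30)=-317; twice the area = |1963| = 1963; area = 1963/2; answer 1963/2

1963/2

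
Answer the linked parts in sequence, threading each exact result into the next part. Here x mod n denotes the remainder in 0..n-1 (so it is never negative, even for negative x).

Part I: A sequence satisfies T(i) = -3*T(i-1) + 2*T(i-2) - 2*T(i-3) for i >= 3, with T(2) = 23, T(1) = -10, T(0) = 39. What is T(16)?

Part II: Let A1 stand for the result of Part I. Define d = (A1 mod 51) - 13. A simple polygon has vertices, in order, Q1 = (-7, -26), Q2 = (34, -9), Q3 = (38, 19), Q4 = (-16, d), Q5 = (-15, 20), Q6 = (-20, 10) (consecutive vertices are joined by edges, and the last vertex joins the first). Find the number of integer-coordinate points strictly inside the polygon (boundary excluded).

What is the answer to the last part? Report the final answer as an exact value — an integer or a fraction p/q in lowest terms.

Part I: T(3) = -3*(23) + 2*(-10) - 2*(39) = -167; iterating: T(3)=-167, T(4)=567, T(5)=-2081, T(6)=7711, T(7)=-28429, T(8)=104871, T(9)=-386893, T(10)=1427279, T(11)=-5265365, T(12)=19424439, T(13)=-71658605, T(14)=264355423, T(15)=-975232357, T(16)=3597725127; answer 3597725127
Part II: A1 = 3597725127; d = 35; cross terms: (-7*-9 - 34*-26)=947, (34*19 - 38*-9)=988, (38*35 - -16*19)=1634, (-16*20 - -15*35)=205, (-15*10 - -20*20)=250, (-20*-26 - -7*10)=590; twice the area = |4614| = 4614; area = 2307; boundary points = 1 + 4 + 2 + 1 + 5 + 1 = 14; strictly interior points = area - boundary/2 + 1 = 2301; answer 2301

2301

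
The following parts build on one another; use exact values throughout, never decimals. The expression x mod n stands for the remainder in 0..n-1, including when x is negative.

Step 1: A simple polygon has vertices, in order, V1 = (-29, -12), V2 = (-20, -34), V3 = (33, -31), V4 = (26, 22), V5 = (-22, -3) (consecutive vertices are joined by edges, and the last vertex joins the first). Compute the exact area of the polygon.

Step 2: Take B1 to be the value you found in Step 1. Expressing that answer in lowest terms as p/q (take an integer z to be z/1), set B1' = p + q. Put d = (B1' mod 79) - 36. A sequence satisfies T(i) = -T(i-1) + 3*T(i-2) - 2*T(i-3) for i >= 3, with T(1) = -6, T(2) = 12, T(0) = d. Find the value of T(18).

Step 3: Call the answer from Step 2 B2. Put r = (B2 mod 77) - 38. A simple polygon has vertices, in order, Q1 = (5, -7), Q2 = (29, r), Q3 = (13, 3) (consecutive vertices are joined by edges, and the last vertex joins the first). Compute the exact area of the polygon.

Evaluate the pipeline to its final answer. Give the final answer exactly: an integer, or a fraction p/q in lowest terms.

96

Step 1: cross terms: (-29*-34 - -20*-12)=746, (-20*-31 - 33*-34)=1742, (33*22 - 26*-31)=1532, (26*-3 - -22*22)=406, (-22*-12 - -29*-3)=177; twice the area = |4603| = 4603; area = 4603/2; answer 4603/2
Step 2: B1 = 4603/2; threaded value p + q = 4605; d = -13; T(3) = -1*(12) + 3*(-6) - 2*(-13) = -4; iterating: T(3)=-4, T(4)=52, T(5)=-88, T(6)=252, T(7)=-620, T(8)=1552, T(9)=-3916, T(10)=9812, T(11)=-24664, T(12)=61932, T(13)=-155548, T(14)=390672, T(15)=-981180, T(16)=2464292, T(17)=-6189176, T(18)=15544412; answer 15544412
Step 3: B2 = 15544412; r = -1; cross terms: (5*-1 - 29*-7)=198, (29*3 - 13*-1)=100, (13*-7 - 5*3)=-106; twice the area = |192| = 192; area = 96; answer 96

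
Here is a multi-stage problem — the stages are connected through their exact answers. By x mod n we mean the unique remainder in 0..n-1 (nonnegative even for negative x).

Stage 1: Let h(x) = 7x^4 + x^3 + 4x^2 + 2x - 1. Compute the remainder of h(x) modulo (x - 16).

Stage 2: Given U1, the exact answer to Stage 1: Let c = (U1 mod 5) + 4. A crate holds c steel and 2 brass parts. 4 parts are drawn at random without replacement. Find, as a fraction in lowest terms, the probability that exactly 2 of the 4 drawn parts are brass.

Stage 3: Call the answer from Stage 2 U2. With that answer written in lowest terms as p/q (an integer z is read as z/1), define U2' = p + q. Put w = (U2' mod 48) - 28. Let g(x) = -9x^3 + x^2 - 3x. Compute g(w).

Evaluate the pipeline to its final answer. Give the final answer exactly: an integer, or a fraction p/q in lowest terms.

Stage 1: remainder = value at the root: 7*(16)^4 + 1*(16)^3 + 4*(16)^2 + 2*(16)^1 - 1 = (458752) + (4096) + (1024) + (32) + (-1) = 463903; answer 463903
Stage 2: U1 = 463903; c = 7; total draws C(9,4) = 126; favorable C(2,2)*C(7,2) = 21; P = 1/6; answer 1/6
Stage 3: U2 = 1/6; threaded value p + q = 7; w = -21; -9*(-21)^3 + 1*(-21)^2 - 3*(-21)^1 = (83349) + (441) + (63) = 83853; answer 83853

83853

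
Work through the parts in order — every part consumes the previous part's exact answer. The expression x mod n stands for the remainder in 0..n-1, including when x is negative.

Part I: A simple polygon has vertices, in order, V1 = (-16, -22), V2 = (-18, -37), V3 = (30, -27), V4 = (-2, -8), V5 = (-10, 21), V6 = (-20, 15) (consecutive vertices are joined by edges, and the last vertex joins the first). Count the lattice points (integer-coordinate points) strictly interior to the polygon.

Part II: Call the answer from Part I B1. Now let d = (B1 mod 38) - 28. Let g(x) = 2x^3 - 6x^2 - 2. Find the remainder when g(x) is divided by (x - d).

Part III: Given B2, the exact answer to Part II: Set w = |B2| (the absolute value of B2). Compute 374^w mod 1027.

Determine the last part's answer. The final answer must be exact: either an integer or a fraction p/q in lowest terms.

482

Part I: cross terms: (-16*-37 - -18*-22)=196, (-18*-27 - 30*-37)=1596, (30*-8 - -2*-27)=-294, (-2*21 - -10*-8)=-122, (-10*15 - -20*21)=270, (-20*-22 - -16*15)=680; twice the area = |2326| = 2326; area = 1163; boundary points = 1 + 2 + 1 + 1 + 2 + 1 = 8; strictly interior points = area - boundary/2 + 1 = 1160; answer 1160
Part II: B1 = 1160; d = -8; remainder = value at the root: 2*(-8)^3 - 6*(-8)^2 - 2 = (-1024) + (-384) + (-2) = -1410; answer -1410
Part III: B2 = -1410; w = 1410; squarings mod 1027: 374^1=374, 374^2=204, 374^4=536, 374^8=763, 374^16=887, 374^32=87, 374^64=380, 374^128=620, 374^256=302, 374^512=828, 374^1024=575; 374^1410 = 374^2 * 374^128 * 374^256 * 374^1024 = 482 (mod 1027); answer 482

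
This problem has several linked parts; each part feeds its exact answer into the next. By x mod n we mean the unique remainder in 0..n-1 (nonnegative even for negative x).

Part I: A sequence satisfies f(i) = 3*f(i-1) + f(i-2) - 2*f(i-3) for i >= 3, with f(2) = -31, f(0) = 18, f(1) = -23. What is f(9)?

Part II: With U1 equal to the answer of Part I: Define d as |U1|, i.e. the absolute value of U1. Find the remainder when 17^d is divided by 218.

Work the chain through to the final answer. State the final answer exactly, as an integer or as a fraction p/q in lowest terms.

75

Part I: f(3) = 3*(-31) + 1*(-23) - 2*(18) = -152; iterating: f(3)=-152, f(4)=-441, f(5)=-1413, f(6)=-4376, f(7)=-13659, f(8)=-42527, f(9)=-132488; answer -132488
Part II: U1 = -132488; d = 132488; squarings mod 218: 17^1=17, 17^2=71, 17^4=27, 17^8=75, 17^16=175, 17^32=105, 17^64=125, 17^128=147, 17^256=27, 17^512=75, 17^1024=175, 17^2048=105, 17^4096=125, 17^8192=147, 17^16384=27, 17^32768=75, 17^65536=175, 17^131072=105; 17^132488 = 17^8 * 17^128 * 17^256 * 17^1024 * 17^131072 = 75 (mod 218); answer 75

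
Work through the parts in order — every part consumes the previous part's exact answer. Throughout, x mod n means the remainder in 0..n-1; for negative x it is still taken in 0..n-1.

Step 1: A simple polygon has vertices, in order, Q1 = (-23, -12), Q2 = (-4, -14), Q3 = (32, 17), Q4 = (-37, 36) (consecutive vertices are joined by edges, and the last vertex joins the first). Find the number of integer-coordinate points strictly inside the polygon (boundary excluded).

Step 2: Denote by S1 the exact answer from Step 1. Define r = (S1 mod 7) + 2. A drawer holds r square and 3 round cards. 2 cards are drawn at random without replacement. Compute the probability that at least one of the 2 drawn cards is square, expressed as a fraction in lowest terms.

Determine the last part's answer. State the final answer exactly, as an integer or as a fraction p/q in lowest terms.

Step 1: cross terms: (-23*-14 - -4*-12)=274, (-4*17 - 32*-14)=380, (32*36 - -37*17)=1781, (-37*-12 - -23*36)=1272; twice the area = |3707| = 3707; area = 3707/2; boundary points = 1 + 1 + 1 + 2 = 5; strictly interior points = area - boundary/2 + 1 = 1852; answer 1852
Step 2: S1 = 1852; r = 6; total draws C(9,2) = 36; complement C(3,2) = 3; favorable 36 - 3 = 33; P = 11/12; answer 11/12

11/12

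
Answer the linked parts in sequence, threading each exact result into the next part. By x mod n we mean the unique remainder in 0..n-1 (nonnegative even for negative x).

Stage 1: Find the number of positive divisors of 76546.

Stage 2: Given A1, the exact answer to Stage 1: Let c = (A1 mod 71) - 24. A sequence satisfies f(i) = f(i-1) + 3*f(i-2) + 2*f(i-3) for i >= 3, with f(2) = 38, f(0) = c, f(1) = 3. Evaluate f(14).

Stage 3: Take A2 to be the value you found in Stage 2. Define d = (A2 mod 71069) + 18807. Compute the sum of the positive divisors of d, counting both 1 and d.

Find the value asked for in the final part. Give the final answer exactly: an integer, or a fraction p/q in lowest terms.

127764

Stage 1: 76546 = 2 * 38273; number of divisors = (1+1) * (1+1) = 4; answer 4
Stage 2: A1 = 4; c = -20; f(3) = 1*(38) + 3*(3) + 2*(-20) = 7; iterating: f(3)=7, f(4)=127, f(5)=224, f(6)=619, f(7)=1545, f(8)=3850, f(9)=9723, f(10)=24363, f(11)=61232, f(12)=153767, f(13)=386189, f(14)=969954; answer 969954
Stage 3: A2 = 969954; d = 64864; 64864 = 2^5 * 2027; sigma = (1 + 2 + 4 + 8 + 16 + 32) * (1 + 2027) = 63 * 2028 = 127764; answer 127764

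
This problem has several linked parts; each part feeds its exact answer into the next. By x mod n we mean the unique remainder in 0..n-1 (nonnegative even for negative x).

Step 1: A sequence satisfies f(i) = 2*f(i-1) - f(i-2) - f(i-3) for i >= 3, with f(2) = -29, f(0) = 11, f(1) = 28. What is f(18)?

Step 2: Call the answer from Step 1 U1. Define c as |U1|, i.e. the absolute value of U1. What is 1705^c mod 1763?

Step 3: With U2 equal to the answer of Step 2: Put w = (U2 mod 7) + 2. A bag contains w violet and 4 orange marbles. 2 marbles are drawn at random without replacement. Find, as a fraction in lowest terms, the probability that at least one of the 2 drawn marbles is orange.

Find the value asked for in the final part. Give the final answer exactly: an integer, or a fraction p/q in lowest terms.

14/15

Step 1: f(3) = 2*(-29) - 1*(28) - 1*(11) = -97; iterating: f(3)=-97, f(4)=-193, f(5)=-260, f(6)=-230, f(7)=-7, f(8)=476, f(9)=1189, f(10)=1909, f(11)=2153, f(12)=1208, f(13)=-1646, f(14)=-6653, f(15)=-12868, f(16)=-17437, f(17)=-15353, f(18)=-401; answer -401
Step 2: U1 = -401; c = 401; squarings mod 1763: 1705^1=1705, 1705^2=1601, 1705^4=1562, 1705^8=1615, 1705^16=748, 1705^32=633, 1705^64=488, 1705^128=139, 1705^256=1691; 1705^401 = 1705^1 * 1705^16 * 1705^128 * 1705^256 = 721 (mod 1763); answer 721
Step 3: U2 = 721; w = 2; total draws C(6,2) = 15; complement C(2,2) = 1; favorable 15 - 1 = 14; P = 14/15; answer 14/15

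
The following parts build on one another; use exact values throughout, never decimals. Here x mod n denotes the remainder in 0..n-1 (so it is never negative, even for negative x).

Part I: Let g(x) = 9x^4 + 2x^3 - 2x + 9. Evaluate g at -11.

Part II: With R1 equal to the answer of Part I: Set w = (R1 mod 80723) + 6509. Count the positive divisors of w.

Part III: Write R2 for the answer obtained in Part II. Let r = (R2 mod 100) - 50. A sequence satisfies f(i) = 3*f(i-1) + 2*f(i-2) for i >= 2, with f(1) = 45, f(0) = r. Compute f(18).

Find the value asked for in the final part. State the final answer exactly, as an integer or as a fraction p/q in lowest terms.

62683435223

Part I: 9*(-11)^4 + 2*(-11)^3 - 2*(-11)^1 + 9 = (131769) + (-2662) + (22) + (9) = 129138; answer 129138
Part II: R1 = 129138; w = 54924; 54924 = 2^2 * 3 * 23 * 199; number of divisors = (2+1) * (1+1) * (1+1) * (1+1) = 24; answer 24
Part III: R2 = 24; r = -26; f(2) = 3*(45) + 2*(-26) = 83; iterating: f(2)=83, f(3)=339, f(4)=1183, f(5)=4227, f(6)=15047, f(7)=53595, f(8)=190879, f(9)=679827, f(10)=2421239, f(11)=8623371, f(12)=30712591, f(13)=109384515, f(14)=389578727, f(15)=1387505211, f(16)=4941673087, f(17)=17600029683, f(18)=62683435223; answer 62683435223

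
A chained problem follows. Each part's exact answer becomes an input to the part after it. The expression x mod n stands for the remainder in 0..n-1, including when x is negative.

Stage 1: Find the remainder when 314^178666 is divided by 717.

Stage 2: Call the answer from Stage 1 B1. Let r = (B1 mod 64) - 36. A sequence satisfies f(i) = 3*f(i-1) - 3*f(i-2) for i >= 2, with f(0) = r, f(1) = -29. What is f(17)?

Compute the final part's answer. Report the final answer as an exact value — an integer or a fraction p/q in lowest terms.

459270

Stage 1: squarings mod 717: 314^1=314, 314^2=367, 314^4=610, 314^8=694, 314^16=529, 314^32=211, 314^64=67, 314^128=187, 314^256=553, 314^512=367, 314^1024=610, 314^2048=694, 314^4096=529, 314^8192=211, 314^16384=67, 314^32768=187, 314^65536=553, 314^131072=367; 314^178666 = 314^2 * 314^8 * 314^32 * 314^64 * 314^128 * 314^256 * 314^2048 * 314^4096 * 314^8192 * 314^32768 * 314^131072 = 67 (mod 717); answer 67
Stage 2: B1 = 67; r = -33; f(2) = 3*(-29) - 3*(-33) = 12; iterating: f(2)=12, f(3)=123, f(4)=333, f(5)=630, f(6)=891, f(7)=783, f(8)=-324, f(9)=-3321, f(10)=-8991, f(11)=-17010, f(12)=-24057, f(13)=-21141, f(14)=8748, f(15)=89667, f(16)=242757, f(17)=459270; answer 459270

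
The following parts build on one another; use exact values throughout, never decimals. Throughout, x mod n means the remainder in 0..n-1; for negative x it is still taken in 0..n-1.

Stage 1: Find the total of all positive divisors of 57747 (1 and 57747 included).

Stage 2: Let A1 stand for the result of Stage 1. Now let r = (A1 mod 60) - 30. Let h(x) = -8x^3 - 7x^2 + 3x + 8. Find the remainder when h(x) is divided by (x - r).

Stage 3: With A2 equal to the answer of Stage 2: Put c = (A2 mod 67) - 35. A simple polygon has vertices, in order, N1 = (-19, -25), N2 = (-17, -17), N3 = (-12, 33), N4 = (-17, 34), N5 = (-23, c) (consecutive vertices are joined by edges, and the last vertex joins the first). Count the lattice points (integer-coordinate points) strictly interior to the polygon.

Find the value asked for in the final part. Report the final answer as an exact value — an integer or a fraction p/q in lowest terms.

Stage 1: 57747 = 3 * 19249; sigma = (1 + 3) * (1 + 19249) = 4 * 19250 = 77000; answer 77000
Stage 2: A1 = 77000; r = -10; remainder = value at the root: -8*(-10)^3 - 7*(-10)^2 + 3*(-10)^1 + 8 = (8000) + (-700) + (-30) + (8) = 7278; answer 7278
Stage 3: A2 = 7278; c = 7; cross terms: (-19*-17 - -17*-25)=-102, (-17*33 - -12*-17)=-765, (-12*34 - -17*33)=153, (-17*7 - -23*34)=663, (-23*-25 - -19*7)=708; twice the area = |657| = 657; area = 657/2; boundary points = 2 + 5 + 1 + 3 + 4 = 15; strictly interior points = area - boundary/2 + 1 = 322; answer 322

322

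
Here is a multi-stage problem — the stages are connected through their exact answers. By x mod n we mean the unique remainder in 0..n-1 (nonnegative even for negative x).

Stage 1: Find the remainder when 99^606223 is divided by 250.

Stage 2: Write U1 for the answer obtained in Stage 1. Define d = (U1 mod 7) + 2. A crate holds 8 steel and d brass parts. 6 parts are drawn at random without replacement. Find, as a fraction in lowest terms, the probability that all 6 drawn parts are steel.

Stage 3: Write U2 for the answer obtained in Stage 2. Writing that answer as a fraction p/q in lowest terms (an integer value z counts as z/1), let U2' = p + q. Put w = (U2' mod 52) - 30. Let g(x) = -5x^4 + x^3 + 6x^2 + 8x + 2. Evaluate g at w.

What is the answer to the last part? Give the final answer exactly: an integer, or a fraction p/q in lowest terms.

Stage 1: squarings mod 250: 99^1=99, 99^2=51, 99^4=101, 99^8=201, 99^16=151, 99^32=51, 99^64=101, 99^128=201, 99^256=151, 99^512=51, 99^1024=101, 99^2048=201, 99^4096=151, 99^8192=51, 99^16384=101, 99^32768=201, 99^65536=151, 99^131072=51, 99^262144=101, 99^524288=201; 99^606223 = 99^1 * 99^2 * 99^4 * 99^8 * 99^16384 * 99^65536 * 99^524288 = 49 (mod 250); answer 49
Stage 2: U1 = 49; d = 2; total draws C(10,6) = 210; favorable C(8,6) = 28; P = 2/15; answer 2/15
Stage 3: U2 = 2/15; threaded value p + q = 17; w = -13; -5*(-13)^4 + 1*(-13)^3 + 6*(-13)^2 + 8*(-13)^1 + 2 = (-142805) + (-2197) + (1014) + (-104) + (2) = -144090; answer -144090

-144090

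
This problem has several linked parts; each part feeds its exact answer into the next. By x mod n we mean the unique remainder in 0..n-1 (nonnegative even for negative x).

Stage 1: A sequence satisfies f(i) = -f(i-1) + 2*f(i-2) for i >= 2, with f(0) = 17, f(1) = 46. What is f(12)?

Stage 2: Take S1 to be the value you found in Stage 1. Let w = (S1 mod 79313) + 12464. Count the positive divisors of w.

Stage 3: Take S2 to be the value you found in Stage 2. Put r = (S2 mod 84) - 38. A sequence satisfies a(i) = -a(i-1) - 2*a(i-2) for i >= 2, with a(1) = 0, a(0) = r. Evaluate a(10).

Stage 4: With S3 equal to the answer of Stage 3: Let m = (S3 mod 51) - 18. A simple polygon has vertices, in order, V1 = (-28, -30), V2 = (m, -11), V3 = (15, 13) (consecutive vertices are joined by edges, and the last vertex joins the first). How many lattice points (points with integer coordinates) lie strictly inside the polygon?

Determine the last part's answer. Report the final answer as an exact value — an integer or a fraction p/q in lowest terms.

Stage 1: f(2) = -1*(46) + 2*(17) = -12; iterating: f(2)=-12, f(3)=104, f(4)=-128, f(5)=336, f(6)=-592, f(7)=1264, f(8)=-2448, f(9)=4976, f(10)=-9872, f(11)=19824, f(12)=-39568; answer -39568
Stage 2: S1 = -39568; w = 52209; 52209 = 3^2 * 5801; number of divisors = (2+1) * (1+1) = 6; answer 6
Stage 3: S2 = 6; r = -32; a(2) = -1*(0) - 2*(-32) = 64; iterating: a(2)=64, a(3)=-64, a(4)=-64, a(5)=192, a(6)=-64, a(7)=-320, a(8)=448, a(9)=192, a(10)=-1088; answer -1088
Stage 4: S3 = -1088; m = 16; cross terms: (-28*-11 - 16*-30)=788, (16*13 - 15*-11)=373, (15*-30 - -28*13)=-86; twice the area = |1075| = 1075; area = 1075/2; boundary points = 1 + 1 + 43 = 45; strictly interior points = area - boundary/2 + 1 = 516; answer 516

516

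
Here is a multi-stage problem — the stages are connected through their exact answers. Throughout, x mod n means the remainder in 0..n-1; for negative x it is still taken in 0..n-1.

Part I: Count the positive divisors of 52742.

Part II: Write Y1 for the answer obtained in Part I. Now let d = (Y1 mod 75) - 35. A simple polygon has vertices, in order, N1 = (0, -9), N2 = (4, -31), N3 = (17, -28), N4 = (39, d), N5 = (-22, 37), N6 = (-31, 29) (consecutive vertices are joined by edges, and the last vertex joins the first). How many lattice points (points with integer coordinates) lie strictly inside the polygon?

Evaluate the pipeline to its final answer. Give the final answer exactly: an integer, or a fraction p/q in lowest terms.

Part I: 52742 = 2 * 26371; number of divisors = (1+1) * (1+1) = 4; answer 4
Part II: Y1 = 4; d = -31; cross terms: (0*-31 - 4*-9)=36, (4*-28 - 17*-31)=415, (17*-31 - 39*-28)=565, (39*37 - -22*-31)=761, (-22*29 - -31*37)=509, (-31*-9 - 0*29)=279; twice the area = |2565| = 2565; area = 2565/2; boundary points = 2 + 1 + 1 + 1 + 1 + 1 = 7; strictly interior points = area - boundary/2 + 1 = 1280; answer 1280

1280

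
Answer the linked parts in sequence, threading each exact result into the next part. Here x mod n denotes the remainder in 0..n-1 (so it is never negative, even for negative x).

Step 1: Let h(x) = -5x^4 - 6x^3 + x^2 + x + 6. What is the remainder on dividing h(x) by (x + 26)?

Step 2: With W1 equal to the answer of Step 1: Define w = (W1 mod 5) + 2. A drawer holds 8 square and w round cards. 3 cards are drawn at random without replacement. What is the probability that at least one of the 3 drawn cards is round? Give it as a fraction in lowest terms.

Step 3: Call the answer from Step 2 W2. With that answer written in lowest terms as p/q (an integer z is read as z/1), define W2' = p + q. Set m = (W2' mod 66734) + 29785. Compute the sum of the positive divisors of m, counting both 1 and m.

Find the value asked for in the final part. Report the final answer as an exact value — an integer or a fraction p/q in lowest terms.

Step 1: remainder = value at the root: -5*(-26)^4 - 6*(-26)^3 + 1*(-26)^2 + 1*(-26)^1 + 6 = (-2284880) + (105456) + (676) + (-26) + (6) = -2178768; answer -2178768
Step 2: W1 = -2178768; w = 4; total draws C(12,3) = 220; complement C(8,3) = 56; favorable 220 - 56 = 164; P = 41/55; answer 41/55
Step 3: W2 = 41/55; threaded value p + q = 96; m = 29881; 29881 is prime, so its only divisors are 1 and 29881; sigma = 1 + 29881 = 29882; answer 29882

29882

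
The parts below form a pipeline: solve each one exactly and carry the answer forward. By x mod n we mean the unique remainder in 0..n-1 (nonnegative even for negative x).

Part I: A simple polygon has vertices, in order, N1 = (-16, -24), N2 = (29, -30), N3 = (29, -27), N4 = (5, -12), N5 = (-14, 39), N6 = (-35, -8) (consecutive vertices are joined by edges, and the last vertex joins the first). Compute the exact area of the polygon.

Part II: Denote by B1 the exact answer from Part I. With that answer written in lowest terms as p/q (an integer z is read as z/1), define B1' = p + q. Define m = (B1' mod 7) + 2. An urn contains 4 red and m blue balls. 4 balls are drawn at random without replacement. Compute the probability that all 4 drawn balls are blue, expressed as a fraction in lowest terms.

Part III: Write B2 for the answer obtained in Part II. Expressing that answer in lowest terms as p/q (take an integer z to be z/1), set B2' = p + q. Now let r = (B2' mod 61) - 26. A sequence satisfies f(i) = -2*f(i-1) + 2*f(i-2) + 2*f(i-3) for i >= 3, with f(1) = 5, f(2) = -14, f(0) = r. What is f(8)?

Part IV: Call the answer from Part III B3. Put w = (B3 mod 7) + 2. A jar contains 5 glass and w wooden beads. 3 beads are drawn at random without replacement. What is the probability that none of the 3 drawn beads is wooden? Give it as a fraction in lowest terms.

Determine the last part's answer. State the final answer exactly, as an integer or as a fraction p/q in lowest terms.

Part I: cross terms: (-16*-30 - 29*-24)=1176, (29*-27 - 29*-30)=87, (29*-12 - 5*-27)=-213, (5*39 - -14*-12)=27, (-14*-8 - -35*39)=1477, (-35*-24 - -16*-8)=712; twice the area = |3266| = 3266; area = 1633; answer 1633
Part II: B1 = 1633; threaded value p + q = 1634; m = 5; total draws C(9,4) = 126; favorable C(5,4) = 5; P = 5/126; answer 5/126
Part III: B2 = 5/126; threaded value p + q = 131; r = -17; f(3) = -2*(-14) + 2*(5) + 2*(-17) = 4; iterating: f(3)=4, f(4)=-26, f(5)=32, f(6)=-108, f(7)=228, f(8)=-608; answer -608
Part IV: B3 = -608; w = 3; total draws C(8,3) = 56; favorable C(5,3) = 10; P = 5/28; answer 5/28

5/28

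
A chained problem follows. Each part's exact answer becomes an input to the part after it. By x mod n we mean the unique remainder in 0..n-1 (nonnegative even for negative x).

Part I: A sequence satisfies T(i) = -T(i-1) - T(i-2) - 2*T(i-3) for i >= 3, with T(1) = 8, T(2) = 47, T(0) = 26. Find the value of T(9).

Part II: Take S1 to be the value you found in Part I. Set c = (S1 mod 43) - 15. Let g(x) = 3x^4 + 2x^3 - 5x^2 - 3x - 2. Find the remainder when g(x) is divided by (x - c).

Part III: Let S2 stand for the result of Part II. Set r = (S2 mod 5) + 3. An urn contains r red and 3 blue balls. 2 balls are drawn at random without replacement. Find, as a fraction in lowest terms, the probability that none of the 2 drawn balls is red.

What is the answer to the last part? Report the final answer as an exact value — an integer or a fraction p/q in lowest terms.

Part I: T(3) = -1*(47) - 1*(8) - 2*(26) = -107; iterating: T(3)=-107, T(4)=44, T(5)=-31, T(6)=201, T(7)=-258, T(8)=119, T(9)=-263; answer -263
Part II: S1 = -263; c = 23; remainder = value at the root: 3*(23)^4 + 2*(23)^3 - 5*(23)^2 - 3*(23)^1 - 2 = (839523) + (24334) + (-2645) + (-69) + (-2) = 861141; answer 861141
Part III: S2 = 861141; r = 4; total draws C(7,2) = 21; favorable C(3,2) = 3; P = 1/7; answer 1/7

1/7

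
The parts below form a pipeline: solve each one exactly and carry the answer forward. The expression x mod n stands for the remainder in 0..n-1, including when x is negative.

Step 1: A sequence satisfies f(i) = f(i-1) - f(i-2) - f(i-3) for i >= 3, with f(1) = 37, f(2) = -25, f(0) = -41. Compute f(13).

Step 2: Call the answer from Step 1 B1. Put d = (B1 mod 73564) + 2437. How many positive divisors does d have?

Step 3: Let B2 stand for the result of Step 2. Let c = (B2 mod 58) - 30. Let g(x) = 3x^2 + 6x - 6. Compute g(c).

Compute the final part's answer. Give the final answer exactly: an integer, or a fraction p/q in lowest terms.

Step 1: f(3) = 1*(-25) - 1*(37) - 1*(-41) = -21; iterating: f(3)=-21, f(4)=-33, f(5)=13, f(6)=67, f(7)=87, f(8)=7, f(9)=-147, f(10)=-241, f(11)=-101, f(12)=287, f(13)=629; answer 629
Step 2: B1 = 629; d = 3066; 3066 = 2 * 3 * 7 * 73; number of divisors = (1+1) * (1+1) * (1+1) * (1+1) = 16; answer 16
Step 3: B2 = 16; c = -14; 3*(-14)^2 + 6*(-14)^1 - 6 = (588) + (-84) + (-6) = 498; answer 498

498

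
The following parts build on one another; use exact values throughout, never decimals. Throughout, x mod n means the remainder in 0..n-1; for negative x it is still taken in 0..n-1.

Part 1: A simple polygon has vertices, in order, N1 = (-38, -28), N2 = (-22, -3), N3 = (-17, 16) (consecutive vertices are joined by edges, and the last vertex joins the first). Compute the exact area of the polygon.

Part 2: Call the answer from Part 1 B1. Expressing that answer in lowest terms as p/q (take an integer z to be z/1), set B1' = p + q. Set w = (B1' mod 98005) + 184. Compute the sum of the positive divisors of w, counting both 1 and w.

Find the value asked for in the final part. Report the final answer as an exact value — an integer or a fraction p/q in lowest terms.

444

Part 1: cross terms: (-38*-3 - -22*-28)=-502, (-22*16 - -17*-3)=-403, (-17*-28 - -38*16)=1084; twice the area = |179| = 179; area = 179/2; answer 179/2
Part 2: B1 = 179/2; threaded value p + q = 181; w = 365; 365 = 5 * 73; sigma = (1 + 5) * (1 + 73) = 6 * 74 = 444; answer 444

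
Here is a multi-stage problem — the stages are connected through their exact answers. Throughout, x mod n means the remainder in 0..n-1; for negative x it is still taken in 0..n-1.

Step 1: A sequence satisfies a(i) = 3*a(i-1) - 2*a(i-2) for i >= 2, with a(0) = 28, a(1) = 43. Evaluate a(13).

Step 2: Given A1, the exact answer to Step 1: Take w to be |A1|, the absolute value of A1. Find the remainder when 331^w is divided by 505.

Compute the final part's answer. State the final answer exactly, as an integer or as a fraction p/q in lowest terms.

356

Step 1: a(2) = 3*(43) - 2*(28) = 73; iterating: a(2)=73, a(3)=133, a(4)=253, a(5)=493, a(6)=973, a(7)=1933, a(8)=3853, a(9)=7693, a(10)=15373, a(11)=30733, a(12)=61453, a(13)=122893; answer 122893
Step 2: A1 = 122893; w = 122893; squarings mod 505: 331^1=331, 331^2=481, 331^4=71, 331^8=496, 331^16=81, 331^32=501, 331^64=16, 331^128=256, 331^256=391, 331^512=371, 331^1024=281, 331^2048=181, 331^4096=441, 331^8192=56, 331^16384=106, 331^32768=126, 331^65536=221; 331^122893 = 331^1 * 331^4 * 331^8 * 331^8192 * 331^16384 * 331^32768 * 331^65536 = 356 (mod 505); answer 356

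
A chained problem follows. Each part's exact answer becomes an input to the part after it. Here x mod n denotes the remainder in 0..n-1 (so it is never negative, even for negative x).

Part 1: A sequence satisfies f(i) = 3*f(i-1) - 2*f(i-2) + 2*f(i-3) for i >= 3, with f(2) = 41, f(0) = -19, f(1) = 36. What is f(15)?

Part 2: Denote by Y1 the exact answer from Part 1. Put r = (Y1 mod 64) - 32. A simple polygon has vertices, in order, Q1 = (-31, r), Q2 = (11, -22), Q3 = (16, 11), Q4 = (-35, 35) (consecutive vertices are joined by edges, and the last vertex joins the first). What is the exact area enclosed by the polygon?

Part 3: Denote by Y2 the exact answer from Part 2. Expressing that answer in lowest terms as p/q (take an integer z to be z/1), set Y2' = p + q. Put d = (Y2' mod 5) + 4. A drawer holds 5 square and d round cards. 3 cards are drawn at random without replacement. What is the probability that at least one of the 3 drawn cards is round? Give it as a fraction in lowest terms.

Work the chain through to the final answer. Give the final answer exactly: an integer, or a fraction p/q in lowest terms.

Part 1: f(3) = 3*(41) - 2*(36) + 2*(-19) = 13; iterating: f(3)=13, f(4)=29, f(5)=143, f(6)=397, f(7)=963, f(8)=2381, f(9)=6011, f(10)=15197, f(11)=38331, f(12)=96621, f(13)=243595, f(14)=614205, f(15)=1548667; answer 1548667
Part 2: Y1 = 1548667; r = 27; cross terms: (-31*-22 - 11*27)=385, (11*11 - 16*-22)=473, (16*35 - -35*11)=945, (-35*27 - -31*35)=140; twice the area = |1943| = 1943; area = 1943/2; answer 1943/2
Part 3: Y2 = 1943/2; threaded value p + q = 1945; d = 4; total draws C(9,3) = 84; complement C(5,3) = 10; favorable 84 - 10 = 74; P = 37/42; answer 37/42

37/42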